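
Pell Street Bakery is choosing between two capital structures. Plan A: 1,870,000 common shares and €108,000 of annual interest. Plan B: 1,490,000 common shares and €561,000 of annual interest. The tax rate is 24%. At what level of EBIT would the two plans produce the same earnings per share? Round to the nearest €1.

€2,337,237

At indifference, (EBIT − 108,000)(1 − t)/1,870,000 = (EBIT − 561,000)(1 − t)/1,490,000.
Cancelling (1 − t) and cross-multiplying: 1,490,000·(EBIT − 108,000) = 1,870,000·(EBIT − 561,000).
EBIT × (1,870,000 − 1,490,000) = 561,000 × 1,870,000 − 108,000 × 1,490,000 = 888,150,000,000, so EBIT = 888,150,000,000 ÷ 380,000 = 2,337,236.84.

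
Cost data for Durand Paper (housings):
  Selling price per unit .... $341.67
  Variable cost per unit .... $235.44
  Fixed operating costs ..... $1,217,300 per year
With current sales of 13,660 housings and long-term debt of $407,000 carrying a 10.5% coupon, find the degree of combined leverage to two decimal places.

7.59

Total contribution margin = 13,660 × $106.23 = $1,451,101.80.
Operating income = contribution − fixed costs = $1,451,101.80 − $1,217,300 = $233,801.80. Interest = $42,735.00, so EBIT − I = $191,066.80.
Degree of total leverage = total CM / (EBIT − interest) = $1,451,101.80 / $191,066.80 = 7.5947.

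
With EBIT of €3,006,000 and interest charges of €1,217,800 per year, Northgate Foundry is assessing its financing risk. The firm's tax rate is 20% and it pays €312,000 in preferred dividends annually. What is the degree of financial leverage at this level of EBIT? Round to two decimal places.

Interest = €1,217,800.00.
Pre-tax preferred-dividend burden = €312,000 ÷ (1 − 0.20) = €390,000.00.
DFL = EBIT ÷ [EBIT − I − D_p/(1−t)] = €3,006,000 ÷ [€3,006,000 − €1,217,800.00 − €390,000.00] = €3,006,000 ÷ €1,398,200.00 = 2.1499.

2.15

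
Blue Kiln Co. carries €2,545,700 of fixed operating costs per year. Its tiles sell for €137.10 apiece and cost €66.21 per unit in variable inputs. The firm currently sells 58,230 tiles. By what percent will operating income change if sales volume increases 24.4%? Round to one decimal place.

Contribution at this volume is 58,230 × €70.89 = €4,127,924.70.
EBIT = €4,127,924.70 − €2,545,700 = €1,582,224.70.
DOL = contribution ÷ EBIT = €4,127,924.70 ÷ €1,582,224.70 = 2.6089.
%ΔEBIT = DOL × %ΔSales = 2.6089 × +24.4% = +63.7%.

+63.7%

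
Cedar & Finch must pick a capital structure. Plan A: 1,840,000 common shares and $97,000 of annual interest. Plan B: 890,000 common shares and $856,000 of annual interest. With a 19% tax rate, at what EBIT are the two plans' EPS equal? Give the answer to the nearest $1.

$1,567,063

At indifference, (EBIT − 97,000)(1 − t)/1,840,000 = (EBIT − 856,000)(1 − t)/890,000.
The (1 − t) factor cancels: (EBIT − 97,000) × 890,000 = (EBIT − 856,000) × 1,840,000.
Solving, EBIT = (856,000·1,840,000 − 97,000·890,000) / (1,840,000 − 890,000) = 1,488,710,000,000 / 950,000 = 1,567,063.16.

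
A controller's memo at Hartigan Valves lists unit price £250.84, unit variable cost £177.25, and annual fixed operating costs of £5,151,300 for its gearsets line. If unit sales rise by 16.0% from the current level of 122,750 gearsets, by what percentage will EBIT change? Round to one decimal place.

+37.2%

Total contribution margin = 122,750 × £73.59 = £9,033,172.50.
EBIT = £9,033,172.50 − £5,151,300 = £3,881,872.50.
So DOL = total CM / EBIT = £9,033,172.50 / £3,881,872.50 = 2.3270.
So EBIT moves 2.3270 × (+16.0%) = +37.2%.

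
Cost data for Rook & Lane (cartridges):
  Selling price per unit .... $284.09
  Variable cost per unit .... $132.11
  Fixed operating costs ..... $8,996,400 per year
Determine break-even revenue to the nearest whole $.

CM per unit = $284.09 − $132.11 = $151.98; CM ratio = $151.98 / $284.09 = 0.5350.
Break-even sales = FC ÷ CM ratio = $8,996,400 × $284.09 / $151.98 = $16,816,603.

$16,816,603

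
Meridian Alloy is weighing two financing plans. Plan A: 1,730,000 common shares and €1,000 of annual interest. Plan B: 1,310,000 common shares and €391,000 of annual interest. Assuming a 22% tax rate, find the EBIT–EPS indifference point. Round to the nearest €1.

Set EPS_A = EPS_B: (EBIT − €1,000)(1 − 0.22) ÷ 1,730,000 = (EBIT − €391,000)(1 − 0.22) ÷ 1,310,000.
The (1 − t) factor cancels: (EBIT − 1,000) × 1,310,000 = (EBIT − 391,000) × 1,730,000.
EBIT × (1,730,000 − 1,310,000) = 391,000 × 1,730,000 − 1,000 × 1,310,000 = 675,120,000,000, so EBIT = 675,120,000,000 ÷ 420,000 = 1,607,428.57.

€1,607,429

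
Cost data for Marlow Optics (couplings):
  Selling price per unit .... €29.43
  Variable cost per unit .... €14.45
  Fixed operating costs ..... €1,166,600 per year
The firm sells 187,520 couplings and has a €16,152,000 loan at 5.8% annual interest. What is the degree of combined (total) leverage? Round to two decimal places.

Contribution at this volume is 187,520 × €14.98 = €2,809,049.60.
Subtracting fixed costs: EBIT = €2,809,049.60 − €1,166,600 = €1,642,449.60. Interest = €936,816.00.
DOL = €2,809,049.60 ÷ €1,642,449.60 = 1.7103; DFL = €1,642,449.60 ÷ €705,633.60 = 2.3276.
Combined leverage = 1.7103 × 2.3276 = 3.9809.

3.98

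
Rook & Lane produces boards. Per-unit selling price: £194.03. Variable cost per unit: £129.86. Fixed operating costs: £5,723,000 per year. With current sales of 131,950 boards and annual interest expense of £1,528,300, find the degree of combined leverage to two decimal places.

6.96

Total contribution margin = 131,950 × £64.17 = £8,467,231.50.
Operating income = contribution − fixed costs = £8,467,231.50 − £5,723,000 = £2,744,231.50. Interest = £1,528,300.00, so EBIT − I = £1,215,931.50.
DCL = contribution ÷ (EBIT − I) = £8,467,231.50 ÷ £1,215,931.50 = 6.9636.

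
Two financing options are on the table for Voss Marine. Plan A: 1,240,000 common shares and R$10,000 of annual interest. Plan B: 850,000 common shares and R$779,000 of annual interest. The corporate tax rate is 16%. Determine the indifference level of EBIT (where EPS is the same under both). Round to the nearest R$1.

At indifference, (EBIT − 10,000)(1 − t)/1,240,000 = (EBIT − 779,000)(1 − t)/850,000.
The (1 − t) factor cancels: (EBIT − 10,000) × 850,000 = (EBIT − 779,000) × 1,240,000.
EBIT × (1,240,000 − 850,000) = 779,000 × 1,240,000 − 10,000 × 850,000 = 957,460,000,000, so EBIT = 957,460,000,000 ÷ 390,000 = 2,455,025.64.

R$2,455,026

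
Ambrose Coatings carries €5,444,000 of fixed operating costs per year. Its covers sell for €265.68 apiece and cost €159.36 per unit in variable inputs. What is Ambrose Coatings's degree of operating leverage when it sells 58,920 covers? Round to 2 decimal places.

7.64

At 58,920 units, contribution = 58,920 × €106.32 = €6,264,374.40.
EBIT = €6,264,374.40 − €5,444,000 = €820,374.40.
Degree of operating leverage = €6,264,374.40 / €820,374.40 = 7.6360.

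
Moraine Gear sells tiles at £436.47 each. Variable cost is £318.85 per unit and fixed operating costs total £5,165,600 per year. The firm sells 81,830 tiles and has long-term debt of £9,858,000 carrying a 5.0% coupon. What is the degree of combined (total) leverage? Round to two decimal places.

2.43

Total contribution margin = 81,830 × £117.62 = £9,624,844.60.
Operating income = contribution − fixed costs = £9,624,844.60 − £5,165,600 = £4,459,244.60. Interest = £492,900.00, so EBIT − I = £3,966,344.60.
DCL = contribution ÷ (EBIT − I) = £9,624,844.60 ÷ £3,966,344.60 = 2.4266.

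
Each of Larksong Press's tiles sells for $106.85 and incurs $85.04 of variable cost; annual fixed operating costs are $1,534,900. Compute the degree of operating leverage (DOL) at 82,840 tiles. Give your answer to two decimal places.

Contribution at this volume is 82,840 × $21.81 = $1,806,740.40.
Operating income = contribution − fixed costs = $1,806,740.40 − $1,534,900 = $271,840.40.
So DOL = total CM / EBIT = $1,806,740.40 / $271,840.40 = 6.6463.

6.65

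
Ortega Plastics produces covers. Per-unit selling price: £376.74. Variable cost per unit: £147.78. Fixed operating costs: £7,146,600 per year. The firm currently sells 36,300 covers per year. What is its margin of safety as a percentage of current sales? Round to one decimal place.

14.0%

Each unit contributes £376.74 − £147.78 = £228.96. Break-even units = £7,146,600 ÷ £228.96 = 31,213.31; break-even revenue = 31,213.31 × £376.74 = £11,759,303.30.
Actual sales revenue = 36,300 × £376.74 = £13,675,662.00.
Margin of safety = (£13,675,662.00 − £11,759,303.30) ÷ £13,675,662.00 = 14.0%.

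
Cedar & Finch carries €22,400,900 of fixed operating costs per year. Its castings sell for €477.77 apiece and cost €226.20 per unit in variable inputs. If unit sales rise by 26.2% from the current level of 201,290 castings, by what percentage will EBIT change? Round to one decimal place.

+47.0%

At 201,290 units, contribution = 201,290 × €251.57 = €50,638,525.30.
Operating income = contribution − fixed costs = €50,638,525.30 − €22,400,900 = €28,237,625.30.
DOL = contribution ÷ EBIT = €50,638,525.30 ÷ €28,237,625.30 = 1.7933.
So EBIT moves 1.7933 × (+26.2%) = +47.0%.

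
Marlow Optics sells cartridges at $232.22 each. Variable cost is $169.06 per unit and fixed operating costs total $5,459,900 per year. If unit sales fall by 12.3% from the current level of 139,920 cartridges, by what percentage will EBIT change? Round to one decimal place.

Total contribution margin = 139,920 × $63.16 = $8,837,347.20.
Subtracting fixed costs: EBIT = $8,837,347.20 − $5,459,900 = $3,377,447.20.
DOL = contribution ÷ EBIT = $8,837,347.20 ÷ $3,377,447.20 = 2.6166.
Operating income changes by 2.6166 × -12.3% = -32.2%.

-32.2%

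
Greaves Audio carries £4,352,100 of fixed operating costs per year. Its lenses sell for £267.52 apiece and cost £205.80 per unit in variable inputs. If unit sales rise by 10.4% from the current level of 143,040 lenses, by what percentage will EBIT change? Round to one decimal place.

+20.5%

Contribution at this volume is 143,040 × £61.72 = £8,828,428.80.
Subtracting fixed costs: EBIT = £8,828,428.80 − £4,352,100 = £4,476,328.80.
So DOL = total CM / EBIT = £8,828,428.80 / £4,476,328.80 = 1.9722.
%ΔEBIT = DOL × %ΔSales = 1.9722 × +10.4% = +20.5%.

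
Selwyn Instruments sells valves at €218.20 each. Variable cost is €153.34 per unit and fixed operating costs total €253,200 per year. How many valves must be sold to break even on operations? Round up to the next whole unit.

Contribution margin per unit = €218.20 − €153.34 = €64.86.
Break-even Q = €253,200 / €64.86 = 3,903.79 → 3,904 valves.

3,904 valves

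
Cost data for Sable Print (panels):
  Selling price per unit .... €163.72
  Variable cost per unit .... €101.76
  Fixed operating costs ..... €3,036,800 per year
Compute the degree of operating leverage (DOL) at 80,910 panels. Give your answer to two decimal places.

2.54

Contribution at this volume is 80,910 × €61.96 = €5,013,183.60.
EBIT = €5,013,183.60 − €3,036,800 = €1,976,383.60.
Degree of operating leverage = €5,013,183.60 / €1,976,383.60 = 2.5365.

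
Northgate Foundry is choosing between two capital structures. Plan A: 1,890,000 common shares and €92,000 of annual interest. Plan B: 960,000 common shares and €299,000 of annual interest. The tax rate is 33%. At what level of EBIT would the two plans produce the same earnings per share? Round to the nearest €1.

Set EPS_A = EPS_B: (EBIT − €92,000)(1 − 0.33) ÷ 1,890,000 = (EBIT − €299,000)(1 − 0.33) ÷ 960,000.
The (1 − t) factor cancels: (EBIT − 92,000) × 960,000 = (EBIT − 299,000) × 1,890,000.
Solving, EBIT = (299,000·1,890,000 − 92,000·960,000) / (1,890,000 − 960,000) = 476,790,000,000 / 930,000 = 512,677.42.

€512,677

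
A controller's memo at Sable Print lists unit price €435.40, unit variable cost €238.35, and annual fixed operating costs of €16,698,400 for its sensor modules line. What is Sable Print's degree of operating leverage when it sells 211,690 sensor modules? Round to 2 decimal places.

1.67

Total contribution margin = 211,690 × €197.05 = €41,713,514.50.
EBIT = €41,713,514.50 − €16,698,400 = €25,015,114.50.
So DOL = total CM / EBIT = €41,713,514.50 / €25,015,114.50 = 1.6675.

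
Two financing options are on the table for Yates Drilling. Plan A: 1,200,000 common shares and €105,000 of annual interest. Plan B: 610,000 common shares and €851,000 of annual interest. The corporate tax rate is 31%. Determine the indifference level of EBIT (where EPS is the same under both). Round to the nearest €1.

Set EPS_A = EPS_B: (EBIT − €105,000)(1 − 0.31) ÷ 1,200,000 = (EBIT − €851,000)(1 − 0.31) ÷ 610,000.
The (1 − t) factor cancels: (EBIT − 105,000) × 610,000 = (EBIT − 851,000) × 1,200,000.
Solving, EBIT = (851,000·1,200,000 − 105,000·610,000) / (1,200,000 − 610,000) = 957,150,000,000 / 590,000 = 1,622,288.14.

€1,622,288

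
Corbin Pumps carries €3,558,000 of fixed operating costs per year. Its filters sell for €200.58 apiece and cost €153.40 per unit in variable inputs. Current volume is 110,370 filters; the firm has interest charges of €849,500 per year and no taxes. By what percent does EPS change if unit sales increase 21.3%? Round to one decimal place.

+138.7%

Total contribution margin = 110,370 × €47.18 = €5,207,256.60.
EBIT = €5,207,256.60 − €3,558,000 = €1,649,256.60.
After interest of €849,500.00, pre-tax earnings = €799,756.60.
Degree of combined leverage = contribution ÷ (EBIT − I) = €5,207,256.60 ÷ €799,756.60 = 6.5111.
EPS therefore changes by 6.5111 × (+21.3%) = +138.7%.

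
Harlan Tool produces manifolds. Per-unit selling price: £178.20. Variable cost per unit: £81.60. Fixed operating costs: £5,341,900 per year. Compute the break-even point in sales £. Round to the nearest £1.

£9,854,312

Contribution margin per unit = £178.20 − £81.60 = £96.60, a CM ratio of £96.60 ÷ £178.20 = 0.5421.
Break-even revenue = fixed costs × price ÷ CM = £5,341,900 × £178.20 ÷ £96.60 = £9,854,312.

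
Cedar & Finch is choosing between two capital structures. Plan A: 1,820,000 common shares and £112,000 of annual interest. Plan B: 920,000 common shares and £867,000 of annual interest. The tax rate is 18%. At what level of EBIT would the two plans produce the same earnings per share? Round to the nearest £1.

£1,638,778

At indifference, (EBIT − 112,000)(1 − t)/1,820,000 = (EBIT − 867,000)(1 − t)/920,000.
Cancelling (1 − t) and cross-multiplying: 920,000·(EBIT − 112,000) = 1,820,000·(EBIT − 867,000).
Solving, EBIT = (867,000·1,820,000 − 112,000·920,000) / (1,820,000 − 920,000) = 1,474,900,000,000 / 900,000 = 1,638,777.78.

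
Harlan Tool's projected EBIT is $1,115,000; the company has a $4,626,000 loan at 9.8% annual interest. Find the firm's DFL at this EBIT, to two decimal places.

1.69

Interest = $453,348.00.
Degree of financial leverage = EBIT / (EBIT − interest) = $1,115,000 / $661,652.00 = 1.6852.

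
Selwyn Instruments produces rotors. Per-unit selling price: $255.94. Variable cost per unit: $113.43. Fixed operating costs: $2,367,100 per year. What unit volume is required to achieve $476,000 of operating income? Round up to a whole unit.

19,951 rotors

Contribution margin per unit = $255.94 − $113.43 = $142.51.
Units = (FC + target) / CM = ($2,367,100 + $476,000) / $142.51 = 19,950.18, so 19,951 rotors.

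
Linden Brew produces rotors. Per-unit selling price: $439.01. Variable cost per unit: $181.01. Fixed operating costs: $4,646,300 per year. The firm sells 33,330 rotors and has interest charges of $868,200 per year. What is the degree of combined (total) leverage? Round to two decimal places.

2.79

Contribution at this volume is 33,330 × $258.00 = $8,599,140.00.
EBIT = $8,599,140.00 − $4,646,300 = $3,952,840.00. Interest = $868,200.00, so EBIT − I = $3,084,640.00.
DCL = contribution ÷ (EBIT − I) = $8,599,140.00 ÷ $3,084,640.00 = 2.7877.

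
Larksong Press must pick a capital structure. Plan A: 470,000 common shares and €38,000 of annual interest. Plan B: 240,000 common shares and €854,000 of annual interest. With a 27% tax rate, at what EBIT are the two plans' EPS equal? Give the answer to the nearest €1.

€1,705,478

Set EPS_A = EPS_B: (EBIT − €38,000)(1 − 0.27) ÷ 470,000 = (EBIT − €854,000)(1 − 0.27) ÷ 240,000.
Cancelling (1 − t) and cross-multiplying: 240,000·(EBIT − 38,000) = 470,000·(EBIT − 854,000).
Solving, EBIT = (854,000·470,000 − 38,000·240,000) / (470,000 − 240,000) = 392,260,000,000 / 230,000 = 1,705,478.26.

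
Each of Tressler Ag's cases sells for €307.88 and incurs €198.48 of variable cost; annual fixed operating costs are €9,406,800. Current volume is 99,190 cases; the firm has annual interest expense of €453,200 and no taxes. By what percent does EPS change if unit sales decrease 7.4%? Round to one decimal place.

Total contribution margin = 99,190 × €109.40 = €10,851,386.00.
Subtracting fixed costs: EBIT = €10,851,386.00 − €9,406,800 = €1,444,586.00.
Interest = €453,200.00, so EBIT − I = €991,386.00.
DCL = total CM / (EBIT − I) = €10,851,386.00 / €991,386.00 = 10.9457.
%ΔEPS = DCL × %ΔSales = 10.9457 × -7.4% = -81.0%.

-81.0%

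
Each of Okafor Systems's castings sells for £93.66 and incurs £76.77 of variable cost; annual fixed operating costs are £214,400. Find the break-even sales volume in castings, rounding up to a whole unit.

Unit CM = price − variable cost = £93.66 − £76.77 = £16.89.
Units to break even: £214,400 ÷ £16.89 = 12,693.90, rounded up to 12,694.

12,694 castings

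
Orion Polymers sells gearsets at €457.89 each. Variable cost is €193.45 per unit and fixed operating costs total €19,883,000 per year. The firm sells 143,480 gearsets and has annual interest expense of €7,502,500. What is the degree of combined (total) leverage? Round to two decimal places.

3.59

Total contribution margin = 143,480 × €264.44 = €37,941,851.20.
EBIT = €37,941,851.20 − €19,883,000 = €18,058,851.20. Interest = €7,502,500.00.
DOL = €37,941,851.20 ÷ €18,058,851.20 = 2.1010; DFL = €18,058,851.20 ÷ €10,556,351.20 = 1.7107.
Combined leverage = 2.1010 × 1.7107 = 3.5942.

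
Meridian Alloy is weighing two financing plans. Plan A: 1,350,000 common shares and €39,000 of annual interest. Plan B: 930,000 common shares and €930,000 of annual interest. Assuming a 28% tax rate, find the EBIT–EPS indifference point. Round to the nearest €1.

€2,902,929

Set EPS_A = EPS_B: (EBIT − €39,000)(1 − 0.28) ÷ 1,350,000 = (EBIT − €930,000)(1 − 0.28) ÷ 930,000.
Cancelling (1 − t) and cross-multiplying: 930,000·(EBIT − 39,000) = 1,350,000·(EBIT − 930,000).
Solving, EBIT = (930,000·1,350,000 − 39,000·930,000) / (1,350,000 − 930,000) = 1,219,230,000,000 / 420,000 = 2,902,928.57.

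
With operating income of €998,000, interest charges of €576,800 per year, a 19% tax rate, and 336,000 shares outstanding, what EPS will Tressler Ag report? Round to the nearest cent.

€1.02

Pre-tax income = €998,000 − €576,800.00 = €421,200.00.
Net income = €421,200.00 × (1 − 0.19) = €341,172.00.
Per share: €341,172.00 / 336,000 shares = €1.02.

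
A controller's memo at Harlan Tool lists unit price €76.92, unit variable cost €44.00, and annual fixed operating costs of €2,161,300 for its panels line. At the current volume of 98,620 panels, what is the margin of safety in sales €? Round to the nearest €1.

Unit CM = price − variable cost = €76.92 − €44.00 = €32.92. Break-even units = €2,161,300 ÷ €32.92 = 65,653.10; break-even revenue = 65,653.10 × €76.92 = €5,050,036.33.
Actual sales revenue = 98,620 × €76.92 = €7,585,850.40.
Margin of safety = €7,585,850.40 − €5,050,036.33 = €2,535,814.

€2,535,814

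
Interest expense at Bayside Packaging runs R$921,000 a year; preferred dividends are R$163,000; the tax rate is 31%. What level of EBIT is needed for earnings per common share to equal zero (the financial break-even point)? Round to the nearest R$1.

Grossing the preferred dividend up to pre-tax terms: R$163,000 / (1 − 0.31) = R$236,231.88.
EPS = 0 when EBIT covers interest plus the pre-tax preferred burden: R$921,000 + R$236,231.88 = R$1,157,231.88.

R$1,157,232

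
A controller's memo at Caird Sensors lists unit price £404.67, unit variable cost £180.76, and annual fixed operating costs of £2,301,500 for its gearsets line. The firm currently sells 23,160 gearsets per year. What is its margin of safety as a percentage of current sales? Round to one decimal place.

55.6%

Contribution margin per unit = £404.67 − £180.76 = £223.91. Break-even units = £2,301,500 ÷ £223.91 = 10,278.68; break-even revenue = 10,278.68 × £404.67 = £4,159,474.81.
Actual sales revenue = 23,160 × £404.67 = £9,372,157.20.
Margin of safety = (£9,372,157.20 − £4,159,474.81) ÷ £9,372,157.20 = 55.6%.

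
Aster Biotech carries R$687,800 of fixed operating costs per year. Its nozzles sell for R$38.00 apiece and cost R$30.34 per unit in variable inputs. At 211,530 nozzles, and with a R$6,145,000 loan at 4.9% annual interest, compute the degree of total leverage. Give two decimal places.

Contribution at this volume is 211,530 × R$7.66 = R$1,620,319.80.
EBIT = R$1,620,319.80 − R$687,800 = R$932,519.80. Interest = R$301,105.00, so EBIT − I = R$631,414.80.
DCL = contribution ÷ (EBIT − I) = R$1,620,319.80 ÷ R$631,414.80 = 2.5662.

2.57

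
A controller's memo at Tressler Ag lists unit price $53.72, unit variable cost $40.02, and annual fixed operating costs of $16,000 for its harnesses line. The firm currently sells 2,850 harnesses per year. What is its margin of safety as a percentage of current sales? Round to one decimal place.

Unit CM = price − variable cost = $53.72 − $40.02 = $13.70. Break-even units = $16,000 ÷ $13.70 = 1,167.88; break-even revenue = 1,167.88 × $53.72 = $62,738.69.
Actual sales revenue = 2,850 × $53.72 = $153,102.00.
Margin of safety = ($153,102.00 − $62,738.69) ÷ $153,102.00 = 59.0%.

59.0%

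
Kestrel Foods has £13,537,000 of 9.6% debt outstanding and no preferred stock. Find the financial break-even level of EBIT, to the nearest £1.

Annual interest = 9.6% × £13,537,000 = £1,299,552.00.
With no preferred dividends, EPS = 0 when EBIT exactly covers interest, so the financial break-even EBIT is £1,299,552.00.

£1,299,552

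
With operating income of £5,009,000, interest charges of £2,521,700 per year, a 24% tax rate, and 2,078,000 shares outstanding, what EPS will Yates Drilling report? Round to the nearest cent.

£0.91

Pre-tax income = £5,009,000 − £2,521,700.00 = £2,487,300.00.
Net income = £2,487,300.00 × (1 − 0.24) = £1,890,348.00.
EPS = £1,890,348.00 ÷ 2,078,000 = £0.91.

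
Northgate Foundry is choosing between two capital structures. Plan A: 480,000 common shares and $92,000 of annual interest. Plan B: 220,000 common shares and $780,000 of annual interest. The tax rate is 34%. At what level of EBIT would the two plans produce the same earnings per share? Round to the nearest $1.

$1,362,154

Set EPS_A = EPS_B: (EBIT − $92,000)(1 − 0.34) ÷ 480,000 = (EBIT − $780,000)(1 − 0.34) ÷ 220,000.
Cancelling (1 − t) and cross-multiplying: 220,000·(EBIT − 92,000) = 480,000·(EBIT − 780,000).
Solving, EBIT = (780,000·480,000 − 92,000·220,000) / (480,000 − 220,000) = 354,160,000,000 / 260,000 = 1,362,153.85.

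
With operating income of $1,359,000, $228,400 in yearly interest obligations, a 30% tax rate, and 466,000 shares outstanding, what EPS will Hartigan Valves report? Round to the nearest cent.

Interest = $228,400.00, so EBT = $1,359,000 − $228,400.00 = $1,130,600.00.
After tax at 30%: net income = $1,130,600.00 × 0.70 = $791,420.00.
EPS = $791,420.00 ÷ 466,000 = $1.70.

$1.70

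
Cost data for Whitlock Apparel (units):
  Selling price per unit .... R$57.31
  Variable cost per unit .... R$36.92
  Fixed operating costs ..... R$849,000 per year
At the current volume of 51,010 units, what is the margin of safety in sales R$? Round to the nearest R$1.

Unit CM = price − variable cost = R$57.31 − R$36.92 = R$20.39. Break-even units = R$849,000 ÷ R$20.39 = 41,638.06; break-even revenue = 41,638.06 × R$57.31 = R$2,386,277.10.
Current sales = 51,010 × R$57.31 = R$2,923,383.10.
Margin of safety = R$2,923,383.10 − R$2,386,277.10 = R$537,106.

R$537,106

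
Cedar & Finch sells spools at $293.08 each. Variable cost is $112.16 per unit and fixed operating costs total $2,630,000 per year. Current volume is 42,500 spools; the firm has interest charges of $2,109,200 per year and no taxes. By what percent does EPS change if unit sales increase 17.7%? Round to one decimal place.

+46.1%

Total contribution margin = 42,500 × $180.92 = $7,689,100.00.
Subtracting fixed costs: EBIT = $7,689,100.00 − $2,630,000 = $5,059,100.00.
After interest of $2,109,200.00, pre-tax earnings = $2,949,900.00.
Degree of combined leverage = contribution ÷ (EBIT − I) = $7,689,100.00 ÷ $2,949,900.00 = 2.6066.
EPS therefore changes by 2.6066 × (+17.7%) = +46.1%.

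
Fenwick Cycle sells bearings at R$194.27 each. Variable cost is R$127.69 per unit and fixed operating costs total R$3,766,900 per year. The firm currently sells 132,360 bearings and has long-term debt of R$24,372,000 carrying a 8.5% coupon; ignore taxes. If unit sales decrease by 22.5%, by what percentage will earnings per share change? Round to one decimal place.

-66.7%

At 132,360 units, contribution = 132,360 × R$66.58 = R$8,812,528.80.
Subtracting fixed costs: EBIT = R$8,812,528.80 − R$3,766,900 = R$5,045,628.80.
After interest of R$2,071,620.00, pre-tax earnings = R$2,974,008.80.
Degree of combined leverage = contribution ÷ (EBIT − I) = R$8,812,528.80 ÷ R$2,974,008.80 = 2.9632.
%ΔEPS = DCL × %ΔSales = 2.9632 × -22.5% = -66.7%.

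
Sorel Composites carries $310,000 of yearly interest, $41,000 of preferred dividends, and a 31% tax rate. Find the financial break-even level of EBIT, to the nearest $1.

$369,420

Grossing the preferred dividend up to pre-tax terms: $41,000 / (1 − 0.31) = $59,420.29.
EPS = 0 when EBIT covers interest plus the pre-tax preferred burden: $310,000 + $59,420.29 = $369,420.29.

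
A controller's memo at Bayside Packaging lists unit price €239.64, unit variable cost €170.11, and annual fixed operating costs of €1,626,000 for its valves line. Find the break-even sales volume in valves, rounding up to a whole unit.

23,386 valves

Contribution margin per unit = €239.64 − €170.11 = €69.53.
Units to break even: €1,626,000 ÷ €69.53 = 23,385.59, rounded up to 23,386.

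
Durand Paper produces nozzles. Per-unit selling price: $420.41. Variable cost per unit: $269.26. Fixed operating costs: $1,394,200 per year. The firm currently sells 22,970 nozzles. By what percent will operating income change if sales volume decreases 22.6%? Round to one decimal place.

-37.8%

Contribution at this volume is 22,970 × $151.15 = $3,471,915.50.
Operating income = contribution − fixed costs = $3,471,915.50 − $1,394,200 = $2,077,715.50.
So DOL = total CM / EBIT = $3,471,915.50 / $2,077,715.50 = 1.6710.
%ΔEBIT = DOL × %ΔSales = 1.6710 × -22.6% = -37.8%.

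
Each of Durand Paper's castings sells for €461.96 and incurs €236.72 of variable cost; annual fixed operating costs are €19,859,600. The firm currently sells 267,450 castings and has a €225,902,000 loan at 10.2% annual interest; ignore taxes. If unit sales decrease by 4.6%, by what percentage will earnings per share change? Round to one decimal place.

-16.0%

Contribution at this volume is 267,450 × €225.24 = €60,240,438.00.
Subtracting fixed costs: EBIT = €60,240,438.00 − €19,859,600 = €40,380,838.00.
After interest of €23,042,004.00, pre-tax earnings = €17,338,834.00.
Degree of combined leverage = contribution ÷ (EBIT − I) = €60,240,438.00 ÷ €17,338,834.00 = 3.4743.
EPS therefore changes by 3.4743 × (-4.6%) = -16.0%.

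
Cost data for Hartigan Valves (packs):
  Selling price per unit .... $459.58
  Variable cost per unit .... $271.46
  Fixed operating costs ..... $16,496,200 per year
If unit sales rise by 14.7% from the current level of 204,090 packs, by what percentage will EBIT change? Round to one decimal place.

+25.8%

At 204,090 units, contribution = 204,090 × $188.12 = $38,393,410.80.
Operating income = contribution − fixed costs = $38,393,410.80 − $16,496,200 = $21,897,210.80.
So DOL = total CM / EBIT = $38,393,410.80 / $21,897,210.80 = 1.7533.
%ΔEBIT = DOL × %ΔSales = 1.7533 × +14.7% = +25.8%.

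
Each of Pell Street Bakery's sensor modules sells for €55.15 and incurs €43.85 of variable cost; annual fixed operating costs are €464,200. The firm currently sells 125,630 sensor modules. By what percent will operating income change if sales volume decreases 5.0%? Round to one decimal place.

Contribution at this volume is 125,630 × €11.30 = €1,419,619.00.
Subtracting fixed costs: EBIT = €1,419,619.00 − €464,200 = €955,419.00.
So DOL = total CM / EBIT = €1,419,619.00 / €955,419.00 = 1.4859.
%ΔEBIT = DOL × %ΔSales = 1.4859 × -5.0% = -7.4%.

-7.4%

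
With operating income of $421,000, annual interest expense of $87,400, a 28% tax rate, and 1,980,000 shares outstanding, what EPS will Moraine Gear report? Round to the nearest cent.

$0.12

Interest = $87,400.00, so EBT = $421,000 − $87,400.00 = $333,600.00.
After tax at 28%: net income = $333,600.00 × 0.72 = $240,192.00.
Per share: $240,192.00 / 1,980,000 shares = $0.12.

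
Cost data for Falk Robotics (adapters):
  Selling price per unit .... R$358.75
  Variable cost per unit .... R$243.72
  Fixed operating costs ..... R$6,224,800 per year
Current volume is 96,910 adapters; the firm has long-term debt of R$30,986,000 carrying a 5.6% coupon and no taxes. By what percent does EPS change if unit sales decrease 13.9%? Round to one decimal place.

Total contribution margin = 96,910 × R$115.03 = R$11,147,557.30.
Subtracting fixed costs: EBIT = R$11,147,557.30 − R$6,224,800 = R$4,922,757.30.
Interest = R$1,735,216.00, so EBIT − I = R$3,187,541.30.
Degree of combined leverage = contribution ÷ (EBIT − I) = R$11,147,557.30 ÷ R$3,187,541.30 = 3.4972.
%ΔEPS = DCL × %ΔSales = 3.4972 × -13.9% = -48.6%.

-48.6%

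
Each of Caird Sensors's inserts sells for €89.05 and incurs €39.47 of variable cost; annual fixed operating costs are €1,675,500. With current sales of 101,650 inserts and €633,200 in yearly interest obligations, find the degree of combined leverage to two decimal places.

1.85

Contribution at this volume is 101,650 × €49.58 = €5,039,807.00.
Operating income = contribution − fixed costs = €5,039,807.00 − €1,675,500 = €3,364,307.00. Interest = €633,200.00.
DOL = €5,039,807.00 ÷ €3,364,307.00 = 1.4980; DFL = €3,364,307.00 ÷ €2,731,107.00 = 1.2318.
Combined leverage = 1.4980 × 1.2318 = 1.8452.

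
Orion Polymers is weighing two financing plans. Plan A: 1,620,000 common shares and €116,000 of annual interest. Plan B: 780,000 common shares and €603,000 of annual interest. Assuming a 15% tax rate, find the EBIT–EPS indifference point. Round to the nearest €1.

Set EPS_A = EPS_B: (EBIT − €116,000)(1 − 0.15) ÷ 1,620,000 = (EBIT − €603,000)(1 − 0.15) ÷ 780,000.
Cancelling (1 − t) and cross-multiplying: 780,000·(EBIT − 116,000) = 1,620,000·(EBIT − 603,000).
Solving, EBIT = (603,000·1,620,000 − 116,000·780,000) / (1,620,000 − 780,000) = 886,380,000,000 / 840,000 = 1,055,214.29.

€1,055,214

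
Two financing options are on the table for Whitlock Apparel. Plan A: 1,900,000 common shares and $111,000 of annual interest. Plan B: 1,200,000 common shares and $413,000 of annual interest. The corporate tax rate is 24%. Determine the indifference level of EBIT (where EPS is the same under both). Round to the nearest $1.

$930,714

Set EPS_A = EPS_B: (EBIT − $111,000)(1 − 0.24) ÷ 1,900,000 = (EBIT − $413,000)(1 − 0.24) ÷ 1,200,000.
Cancelling (1 − t) and cross-multiplying: 1,200,000·(EBIT − 111,000) = 1,900,000·(EBIT − 413,000).
EBIT × (1,900,000 − 1,200,000) = 413,000 × 1,900,000 − 111,000 × 1,200,000 = 651,500,000,000, so EBIT = 651,500,000,000 ÷ 700,000 = 930,714.29.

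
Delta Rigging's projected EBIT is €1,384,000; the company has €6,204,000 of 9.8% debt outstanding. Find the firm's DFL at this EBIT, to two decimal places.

1.78

Annual interest charges come to €607,992.00.
Degree of financial leverage = EBIT / (EBIT − interest) = €1,384,000 / €776,008.00 = 1.7835.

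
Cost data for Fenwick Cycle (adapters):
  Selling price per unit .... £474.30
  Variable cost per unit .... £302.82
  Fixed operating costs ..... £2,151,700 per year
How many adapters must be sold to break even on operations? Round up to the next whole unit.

12,548 adapters

Each unit contributes £474.30 − £302.82 = £171.48.
Break-even Q = £2,151,700 / £171.48 = 12,547.82 → 12,548 adapters.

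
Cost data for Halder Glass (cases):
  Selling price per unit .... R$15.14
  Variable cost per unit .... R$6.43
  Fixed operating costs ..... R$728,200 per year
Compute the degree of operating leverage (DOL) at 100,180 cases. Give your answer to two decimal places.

6.04

At 100,180 units, contribution = 100,180 × R$8.71 = R$872,567.80.
Subtracting fixed costs: EBIT = R$872,567.80 − R$728,200 = R$144,367.80.
So DOL = total CM / EBIT = R$872,567.80 / R$144,367.80 = 6.0441.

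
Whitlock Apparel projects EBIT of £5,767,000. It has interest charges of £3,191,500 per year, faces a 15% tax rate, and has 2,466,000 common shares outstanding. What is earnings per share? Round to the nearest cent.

£0.89

Interest = £3,191,500.00, so EBT = £5,767,000 − £3,191,500.00 = £2,575,500.00.
After tax at 15%: net income = £2,575,500.00 × 0.85 = £2,189,175.00.
EPS = £2,189,175.00 ÷ 2,466,000 = £0.89.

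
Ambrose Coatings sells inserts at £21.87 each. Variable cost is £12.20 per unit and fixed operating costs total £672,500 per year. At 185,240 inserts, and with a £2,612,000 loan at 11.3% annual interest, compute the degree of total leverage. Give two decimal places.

2.17

At 185,240 units, contribution = 185,240 × £9.67 = £1,791,270.80.
EBIT = £1,791,270.80 − £672,500 = £1,118,770.80. Interest = £295,156.00.
DOL = £1,791,270.80 ÷ £1,118,770.80 = 1.6011; DFL = £1,118,770.80 ÷ £823,614.80 = 1.3584.
DCL = DOL × DFL = 1.6011 × 1.3584 = 2.1749.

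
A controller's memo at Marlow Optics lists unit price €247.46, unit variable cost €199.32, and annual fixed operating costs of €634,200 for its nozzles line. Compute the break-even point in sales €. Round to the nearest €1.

€3,260,057

CM per unit = €247.46 − €199.32 = €48.14; CM ratio = €48.14 / €247.46 = 0.1945.
Break-even sales = FC ÷ CM ratio = €634,200 × €247.46 / €48.14 = €3,260,057.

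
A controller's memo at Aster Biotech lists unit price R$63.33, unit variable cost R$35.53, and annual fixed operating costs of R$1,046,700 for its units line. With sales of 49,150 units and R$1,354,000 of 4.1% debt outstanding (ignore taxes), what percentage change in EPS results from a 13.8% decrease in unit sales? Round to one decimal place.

Contribution at this volume is 49,150 × R$27.80 = R$1,366,370.00.
Operating income = contribution − fixed costs = R$1,366,370.00 − R$1,046,700 = R$319,670.00.
After interest of R$55,514.00, pre-tax earnings = R$264,156.00.
DCL = total CM / (EBIT − I) = R$1,366,370.00 / R$264,156.00 = 5.1726.
EPS therefore changes by 5.1726 × (-13.8%) = -71.4%.

-71.4%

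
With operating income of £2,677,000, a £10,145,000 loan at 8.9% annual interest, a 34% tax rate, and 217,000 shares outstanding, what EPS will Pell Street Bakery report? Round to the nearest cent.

Pre-tax income = £2,677,000 − £902,905.00 = £1,774,095.00.
After tax at 34%: net income = £1,774,095.00 × 0.66 = £1,170,902.70.
Per share: £1,170,902.70 / 217,000 shares = £5.40.

£5.40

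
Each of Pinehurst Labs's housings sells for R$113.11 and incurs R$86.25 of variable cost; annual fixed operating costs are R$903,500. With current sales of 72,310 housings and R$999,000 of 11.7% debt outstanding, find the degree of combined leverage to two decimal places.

Total contribution margin = 72,310 × R$26.86 = R$1,942,246.60.
Subtracting fixed costs: EBIT = R$1,942,246.60 − R$903,500 = R$1,038,746.60. Interest = R$116,883.00, so EBIT − I = R$921,863.60.
DCL = contribution ÷ (EBIT − I) = R$1,942,246.60 ÷ R$921,863.60 = 2.1069.

2.11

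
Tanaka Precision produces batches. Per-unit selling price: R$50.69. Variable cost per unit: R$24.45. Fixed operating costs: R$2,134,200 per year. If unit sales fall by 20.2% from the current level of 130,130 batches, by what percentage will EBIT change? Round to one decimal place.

At 130,130 units, contribution = 130,130 × R$26.24 = R$3,414,611.20.
EBIT = R$3,414,611.20 − R$2,134,200 = R$1,280,411.20.
So DOL = total CM / EBIT = R$3,414,611.20 / R$1,280,411.20 = 2.6668.
So EBIT moves 2.6668 × (-20.2%) = -53.9%.

-53.9%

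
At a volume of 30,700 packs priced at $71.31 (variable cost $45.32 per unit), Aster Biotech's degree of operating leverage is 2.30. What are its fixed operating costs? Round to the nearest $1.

$450,983

At 30,700 units, contribution = 30,700 × $25.99 = $797,893.00.
Since DOL = CM ÷ EBIT, EBIT = $797,893.00 ÷ 2.30 = $346,910.00.
And FC = contribution − EBIT = $797,893.00 − $346,910.00 = $450,983.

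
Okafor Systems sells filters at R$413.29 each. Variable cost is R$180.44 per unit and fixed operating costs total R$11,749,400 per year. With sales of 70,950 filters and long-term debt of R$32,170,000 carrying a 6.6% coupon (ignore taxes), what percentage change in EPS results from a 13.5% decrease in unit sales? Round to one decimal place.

Contribution at this volume is 70,950 × R$232.85 = R$16,520,707.50.
EBIT = R$16,520,707.50 − R$11,749,400 = R$4,771,307.50.
Interest = R$2,123,220.00, so EBIT − I = R$2,648,087.50.
DCL = total CM / (EBIT − I) = R$16,520,707.50 / R$2,648,087.50 = 6.2387.
%ΔEPS = DCL × %ΔSales = 6.2387 × -13.5% = -84.2%.

-84.2%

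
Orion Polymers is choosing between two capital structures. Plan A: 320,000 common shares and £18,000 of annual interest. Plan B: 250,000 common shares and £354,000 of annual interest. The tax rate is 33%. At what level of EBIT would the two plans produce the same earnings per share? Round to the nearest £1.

Set EPS_A = EPS_B: (EBIT − £18,000)(1 − 0.33) ÷ 320,000 = (EBIT − £354,000)(1 − 0.33) ÷ 250,000.
The (1 − t) factor cancels: (EBIT − 18,000) × 250,000 = (EBIT − 354,000) × 320,000.
Solving, EBIT = (354,000·320,000 − 18,000·250,000) / (320,000 − 250,000) = 108,780,000,000 / 70,000 = 1,554,000.00.

£1,554,000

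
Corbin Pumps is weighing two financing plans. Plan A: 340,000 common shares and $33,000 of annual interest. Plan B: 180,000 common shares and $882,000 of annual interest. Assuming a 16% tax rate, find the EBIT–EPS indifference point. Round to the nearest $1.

Set EPS_A = EPS_B: (EBIT − $33,000)(1 − 0.16) ÷ 340,000 = (EBIT − $882,000)(1 − 0.16) ÷ 180,000.
Cancelling (1 − t) and cross-multiplying: 180,000·(EBIT − 33,000) = 340,000·(EBIT − 882,000).
EBIT × (340,000 − 180,000) = 882,000 × 340,000 − 33,000 × 180,000 = 293,940,000,000, so EBIT = 293,940,000,000 ÷ 160,000 = 1,837,125.00.

$1,837,125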